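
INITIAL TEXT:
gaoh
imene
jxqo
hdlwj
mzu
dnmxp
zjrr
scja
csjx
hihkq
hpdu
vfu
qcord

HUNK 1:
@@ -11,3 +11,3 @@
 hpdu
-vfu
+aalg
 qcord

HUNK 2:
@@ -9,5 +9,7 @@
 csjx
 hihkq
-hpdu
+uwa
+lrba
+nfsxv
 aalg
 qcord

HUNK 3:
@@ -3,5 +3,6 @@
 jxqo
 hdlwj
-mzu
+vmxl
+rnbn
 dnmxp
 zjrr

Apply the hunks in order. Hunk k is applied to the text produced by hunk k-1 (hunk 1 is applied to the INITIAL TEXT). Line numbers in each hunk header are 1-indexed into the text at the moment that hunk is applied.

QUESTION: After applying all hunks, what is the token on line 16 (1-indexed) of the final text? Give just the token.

Answer: qcord

Derivation:
Hunk 1: at line 11 remove [vfu] add [aalg] -> 13 lines: gaoh imene jxqo hdlwj mzu dnmxp zjrr scja csjx hihkq hpdu aalg qcord
Hunk 2: at line 9 remove [hpdu] add [uwa,lrba,nfsxv] -> 15 lines: gaoh imene jxqo hdlwj mzu dnmxp zjrr scja csjx hihkq uwa lrba nfsxv aalg qcord
Hunk 3: at line 3 remove [mzu] add [vmxl,rnbn] -> 16 lines: gaoh imene jxqo hdlwj vmxl rnbn dnmxp zjrr scja csjx hihkq uwa lrba nfsxv aalg qcord
Final line 16: qcord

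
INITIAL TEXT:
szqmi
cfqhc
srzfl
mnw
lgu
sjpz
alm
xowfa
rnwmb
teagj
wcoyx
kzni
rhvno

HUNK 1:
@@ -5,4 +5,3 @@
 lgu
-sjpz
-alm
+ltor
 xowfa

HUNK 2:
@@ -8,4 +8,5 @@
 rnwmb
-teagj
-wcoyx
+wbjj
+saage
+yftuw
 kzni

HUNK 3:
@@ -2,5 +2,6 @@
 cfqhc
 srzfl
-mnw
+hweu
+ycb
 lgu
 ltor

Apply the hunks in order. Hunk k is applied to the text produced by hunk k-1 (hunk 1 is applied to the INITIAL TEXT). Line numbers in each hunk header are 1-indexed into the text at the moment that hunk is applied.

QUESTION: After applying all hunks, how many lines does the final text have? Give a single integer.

Answer: 14

Derivation:
Hunk 1: at line 5 remove [sjpz,alm] add [ltor] -> 12 lines: szqmi cfqhc srzfl mnw lgu ltor xowfa rnwmb teagj wcoyx kzni rhvno
Hunk 2: at line 8 remove [teagj,wcoyx] add [wbjj,saage,yftuw] -> 13 lines: szqmi cfqhc srzfl mnw lgu ltor xowfa rnwmb wbjj saage yftuw kzni rhvno
Hunk 3: at line 2 remove [mnw] add [hweu,ycb] -> 14 lines: szqmi cfqhc srzfl hweu ycb lgu ltor xowfa rnwmb wbjj saage yftuw kzni rhvno
Final line count: 14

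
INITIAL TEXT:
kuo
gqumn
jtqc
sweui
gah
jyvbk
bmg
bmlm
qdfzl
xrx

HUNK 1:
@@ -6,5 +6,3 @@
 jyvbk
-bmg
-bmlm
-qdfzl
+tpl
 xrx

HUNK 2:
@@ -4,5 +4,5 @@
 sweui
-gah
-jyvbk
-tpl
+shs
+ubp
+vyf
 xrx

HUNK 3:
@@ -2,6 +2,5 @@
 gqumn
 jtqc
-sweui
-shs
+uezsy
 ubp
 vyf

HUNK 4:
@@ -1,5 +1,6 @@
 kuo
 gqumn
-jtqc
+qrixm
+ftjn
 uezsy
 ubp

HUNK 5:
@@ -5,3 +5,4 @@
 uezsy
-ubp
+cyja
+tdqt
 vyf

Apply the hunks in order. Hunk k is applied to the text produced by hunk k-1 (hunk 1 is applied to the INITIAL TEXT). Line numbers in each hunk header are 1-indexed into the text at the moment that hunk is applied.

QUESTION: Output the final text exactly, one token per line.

Answer: kuo
gqumn
qrixm
ftjn
uezsy
cyja
tdqt
vyf
xrx

Derivation:
Hunk 1: at line 6 remove [bmg,bmlm,qdfzl] add [tpl] -> 8 lines: kuo gqumn jtqc sweui gah jyvbk tpl xrx
Hunk 2: at line 4 remove [gah,jyvbk,tpl] add [shs,ubp,vyf] -> 8 lines: kuo gqumn jtqc sweui shs ubp vyf xrx
Hunk 3: at line 2 remove [sweui,shs] add [uezsy] -> 7 lines: kuo gqumn jtqc uezsy ubp vyf xrx
Hunk 4: at line 1 remove [jtqc] add [qrixm,ftjn] -> 8 lines: kuo gqumn qrixm ftjn uezsy ubp vyf xrx
Hunk 5: at line 5 remove [ubp] add [cyja,tdqt] -> 9 lines: kuo gqumn qrixm ftjn uezsy cyja tdqt vyf xrx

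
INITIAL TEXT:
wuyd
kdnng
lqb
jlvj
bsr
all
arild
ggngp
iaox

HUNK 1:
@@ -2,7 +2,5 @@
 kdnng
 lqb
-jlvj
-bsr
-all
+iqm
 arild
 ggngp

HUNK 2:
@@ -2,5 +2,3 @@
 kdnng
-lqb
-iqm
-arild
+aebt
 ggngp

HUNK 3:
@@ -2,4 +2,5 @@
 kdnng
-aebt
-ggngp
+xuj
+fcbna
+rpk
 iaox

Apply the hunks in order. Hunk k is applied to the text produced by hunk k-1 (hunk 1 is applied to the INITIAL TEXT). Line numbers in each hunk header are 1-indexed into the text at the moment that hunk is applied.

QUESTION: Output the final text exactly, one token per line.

Answer: wuyd
kdnng
xuj
fcbna
rpk
iaox

Derivation:
Hunk 1: at line 2 remove [jlvj,bsr,all] add [iqm] -> 7 lines: wuyd kdnng lqb iqm arild ggngp iaox
Hunk 2: at line 2 remove [lqb,iqm,arild] add [aebt] -> 5 lines: wuyd kdnng aebt ggngp iaox
Hunk 3: at line 2 remove [aebt,ggngp] add [xuj,fcbna,rpk] -> 6 lines: wuyd kdnng xuj fcbna rpk iaox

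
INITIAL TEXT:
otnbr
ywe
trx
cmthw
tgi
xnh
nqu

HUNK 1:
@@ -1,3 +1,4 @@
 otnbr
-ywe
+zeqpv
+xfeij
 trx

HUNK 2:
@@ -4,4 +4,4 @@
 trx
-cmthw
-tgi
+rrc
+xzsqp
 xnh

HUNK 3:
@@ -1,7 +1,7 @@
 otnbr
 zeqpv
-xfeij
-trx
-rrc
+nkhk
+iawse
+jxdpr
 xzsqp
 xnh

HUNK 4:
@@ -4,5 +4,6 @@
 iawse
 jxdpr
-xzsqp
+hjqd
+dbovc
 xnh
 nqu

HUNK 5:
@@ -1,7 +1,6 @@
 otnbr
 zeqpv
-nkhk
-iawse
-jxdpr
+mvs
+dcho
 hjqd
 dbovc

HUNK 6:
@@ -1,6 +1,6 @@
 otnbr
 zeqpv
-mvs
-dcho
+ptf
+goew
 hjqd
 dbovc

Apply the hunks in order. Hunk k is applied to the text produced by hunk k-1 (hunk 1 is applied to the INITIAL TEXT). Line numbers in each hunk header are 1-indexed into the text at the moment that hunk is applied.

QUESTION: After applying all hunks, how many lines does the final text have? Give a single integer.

Answer: 8

Derivation:
Hunk 1: at line 1 remove [ywe] add [zeqpv,xfeij] -> 8 lines: otnbr zeqpv xfeij trx cmthw tgi xnh nqu
Hunk 2: at line 4 remove [cmthw,tgi] add [rrc,xzsqp] -> 8 lines: otnbr zeqpv xfeij trx rrc xzsqp xnh nqu
Hunk 3: at line 1 remove [xfeij,trx,rrc] add [nkhk,iawse,jxdpr] -> 8 lines: otnbr zeqpv nkhk iawse jxdpr xzsqp xnh nqu
Hunk 4: at line 4 remove [xzsqp] add [hjqd,dbovc] -> 9 lines: otnbr zeqpv nkhk iawse jxdpr hjqd dbovc xnh nqu
Hunk 5: at line 1 remove [nkhk,iawse,jxdpr] add [mvs,dcho] -> 8 lines: otnbr zeqpv mvs dcho hjqd dbovc xnh nqu
Hunk 6: at line 1 remove [mvs,dcho] add [ptf,goew] -> 8 lines: otnbr zeqpv ptf goew hjqd dbovc xnh nqu
Final line count: 8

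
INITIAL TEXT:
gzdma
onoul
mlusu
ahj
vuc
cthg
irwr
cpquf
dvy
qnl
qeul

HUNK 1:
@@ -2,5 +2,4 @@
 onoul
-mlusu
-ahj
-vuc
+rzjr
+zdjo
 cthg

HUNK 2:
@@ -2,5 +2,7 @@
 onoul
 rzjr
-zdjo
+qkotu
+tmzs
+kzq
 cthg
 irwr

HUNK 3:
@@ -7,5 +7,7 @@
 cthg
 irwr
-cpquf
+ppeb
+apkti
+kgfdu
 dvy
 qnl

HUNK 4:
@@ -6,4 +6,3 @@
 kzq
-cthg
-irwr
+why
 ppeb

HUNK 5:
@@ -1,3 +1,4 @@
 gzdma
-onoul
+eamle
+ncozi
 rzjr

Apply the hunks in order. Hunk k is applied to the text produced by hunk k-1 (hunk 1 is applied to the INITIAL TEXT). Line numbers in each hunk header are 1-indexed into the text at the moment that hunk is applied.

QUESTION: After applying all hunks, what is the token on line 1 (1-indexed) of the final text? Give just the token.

Hunk 1: at line 2 remove [mlusu,ahj,vuc] add [rzjr,zdjo] -> 10 lines: gzdma onoul rzjr zdjo cthg irwr cpquf dvy qnl qeul
Hunk 2: at line 2 remove [zdjo] add [qkotu,tmzs,kzq] -> 12 lines: gzdma onoul rzjr qkotu tmzs kzq cthg irwr cpquf dvy qnl qeul
Hunk 3: at line 7 remove [cpquf] add [ppeb,apkti,kgfdu] -> 14 lines: gzdma onoul rzjr qkotu tmzs kzq cthg irwr ppeb apkti kgfdu dvy qnl qeul
Hunk 4: at line 6 remove [cthg,irwr] add [why] -> 13 lines: gzdma onoul rzjr qkotu tmzs kzq why ppeb apkti kgfdu dvy qnl qeul
Hunk 5: at line 1 remove [onoul] add [eamle,ncozi] -> 14 lines: gzdma eamle ncozi rzjr qkotu tmzs kzq why ppeb apkti kgfdu dvy qnl qeul
Final line 1: gzdma

Answer: gzdma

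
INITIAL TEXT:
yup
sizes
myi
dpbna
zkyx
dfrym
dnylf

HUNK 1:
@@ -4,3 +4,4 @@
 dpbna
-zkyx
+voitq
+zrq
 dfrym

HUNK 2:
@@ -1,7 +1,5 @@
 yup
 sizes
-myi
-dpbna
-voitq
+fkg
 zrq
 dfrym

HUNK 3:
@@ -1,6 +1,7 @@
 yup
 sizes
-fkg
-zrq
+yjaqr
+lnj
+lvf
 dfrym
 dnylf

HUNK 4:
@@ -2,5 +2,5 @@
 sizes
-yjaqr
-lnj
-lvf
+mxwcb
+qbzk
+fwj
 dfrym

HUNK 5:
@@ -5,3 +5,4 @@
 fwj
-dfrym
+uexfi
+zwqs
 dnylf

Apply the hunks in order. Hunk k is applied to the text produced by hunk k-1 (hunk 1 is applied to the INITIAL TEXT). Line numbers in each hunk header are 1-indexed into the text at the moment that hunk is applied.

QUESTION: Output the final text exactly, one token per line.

Answer: yup
sizes
mxwcb
qbzk
fwj
uexfi
zwqs
dnylf

Derivation:
Hunk 1: at line 4 remove [zkyx] add [voitq,zrq] -> 8 lines: yup sizes myi dpbna voitq zrq dfrym dnylf
Hunk 2: at line 1 remove [myi,dpbna,voitq] add [fkg] -> 6 lines: yup sizes fkg zrq dfrym dnylf
Hunk 3: at line 1 remove [fkg,zrq] add [yjaqr,lnj,lvf] -> 7 lines: yup sizes yjaqr lnj lvf dfrym dnylf
Hunk 4: at line 2 remove [yjaqr,lnj,lvf] add [mxwcb,qbzk,fwj] -> 7 lines: yup sizes mxwcb qbzk fwj dfrym dnylf
Hunk 5: at line 5 remove [dfrym] add [uexfi,zwqs] -> 8 lines: yup sizes mxwcb qbzk fwj uexfi zwqs dnylf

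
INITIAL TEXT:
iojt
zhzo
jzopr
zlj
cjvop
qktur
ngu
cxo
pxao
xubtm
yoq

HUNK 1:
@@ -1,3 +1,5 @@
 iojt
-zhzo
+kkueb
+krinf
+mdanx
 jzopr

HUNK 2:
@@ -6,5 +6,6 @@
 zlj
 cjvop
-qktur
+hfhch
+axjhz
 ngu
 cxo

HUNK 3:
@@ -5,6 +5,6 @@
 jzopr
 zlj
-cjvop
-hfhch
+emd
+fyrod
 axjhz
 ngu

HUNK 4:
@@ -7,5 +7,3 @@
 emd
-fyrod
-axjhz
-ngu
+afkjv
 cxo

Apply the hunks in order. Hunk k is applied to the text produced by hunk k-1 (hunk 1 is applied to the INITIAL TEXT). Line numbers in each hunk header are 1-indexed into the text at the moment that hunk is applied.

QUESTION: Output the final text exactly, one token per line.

Answer: iojt
kkueb
krinf
mdanx
jzopr
zlj
emd
afkjv
cxo
pxao
xubtm
yoq

Derivation:
Hunk 1: at line 1 remove [zhzo] add [kkueb,krinf,mdanx] -> 13 lines: iojt kkueb krinf mdanx jzopr zlj cjvop qktur ngu cxo pxao xubtm yoq
Hunk 2: at line 6 remove [qktur] add [hfhch,axjhz] -> 14 lines: iojt kkueb krinf mdanx jzopr zlj cjvop hfhch axjhz ngu cxo pxao xubtm yoq
Hunk 3: at line 5 remove [cjvop,hfhch] add [emd,fyrod] -> 14 lines: iojt kkueb krinf mdanx jzopr zlj emd fyrod axjhz ngu cxo pxao xubtm yoq
Hunk 4: at line 7 remove [fyrod,axjhz,ngu] add [afkjv] -> 12 lines: iojt kkueb krinf mdanx jzopr zlj emd afkjv cxo pxao xubtm yoq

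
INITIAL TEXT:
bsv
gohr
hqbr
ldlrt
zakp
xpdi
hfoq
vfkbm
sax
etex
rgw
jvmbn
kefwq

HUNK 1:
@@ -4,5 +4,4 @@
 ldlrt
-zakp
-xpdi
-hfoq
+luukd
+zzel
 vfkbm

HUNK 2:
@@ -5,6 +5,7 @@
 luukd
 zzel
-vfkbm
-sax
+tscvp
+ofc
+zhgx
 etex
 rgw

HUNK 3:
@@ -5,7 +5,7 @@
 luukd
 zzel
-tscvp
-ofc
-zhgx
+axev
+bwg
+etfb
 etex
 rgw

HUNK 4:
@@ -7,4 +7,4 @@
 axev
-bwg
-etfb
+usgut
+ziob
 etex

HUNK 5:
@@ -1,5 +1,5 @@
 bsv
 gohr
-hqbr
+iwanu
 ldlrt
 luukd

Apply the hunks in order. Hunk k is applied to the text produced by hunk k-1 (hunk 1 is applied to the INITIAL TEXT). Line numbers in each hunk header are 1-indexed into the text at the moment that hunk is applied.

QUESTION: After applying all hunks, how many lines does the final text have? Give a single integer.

Answer: 13

Derivation:
Hunk 1: at line 4 remove [zakp,xpdi,hfoq] add [luukd,zzel] -> 12 lines: bsv gohr hqbr ldlrt luukd zzel vfkbm sax etex rgw jvmbn kefwq
Hunk 2: at line 5 remove [vfkbm,sax] add [tscvp,ofc,zhgx] -> 13 lines: bsv gohr hqbr ldlrt luukd zzel tscvp ofc zhgx etex rgw jvmbn kefwq
Hunk 3: at line 5 remove [tscvp,ofc,zhgx] add [axev,bwg,etfb] -> 13 lines: bsv gohr hqbr ldlrt luukd zzel axev bwg etfb etex rgw jvmbn kefwq
Hunk 4: at line 7 remove [bwg,etfb] add [usgut,ziob] -> 13 lines: bsv gohr hqbr ldlrt luukd zzel axev usgut ziob etex rgw jvmbn kefwq
Hunk 5: at line 1 remove [hqbr] add [iwanu] -> 13 lines: bsv gohr iwanu ldlrt luukd zzel axev usgut ziob etex rgw jvmbn kefwq
Final line count: 13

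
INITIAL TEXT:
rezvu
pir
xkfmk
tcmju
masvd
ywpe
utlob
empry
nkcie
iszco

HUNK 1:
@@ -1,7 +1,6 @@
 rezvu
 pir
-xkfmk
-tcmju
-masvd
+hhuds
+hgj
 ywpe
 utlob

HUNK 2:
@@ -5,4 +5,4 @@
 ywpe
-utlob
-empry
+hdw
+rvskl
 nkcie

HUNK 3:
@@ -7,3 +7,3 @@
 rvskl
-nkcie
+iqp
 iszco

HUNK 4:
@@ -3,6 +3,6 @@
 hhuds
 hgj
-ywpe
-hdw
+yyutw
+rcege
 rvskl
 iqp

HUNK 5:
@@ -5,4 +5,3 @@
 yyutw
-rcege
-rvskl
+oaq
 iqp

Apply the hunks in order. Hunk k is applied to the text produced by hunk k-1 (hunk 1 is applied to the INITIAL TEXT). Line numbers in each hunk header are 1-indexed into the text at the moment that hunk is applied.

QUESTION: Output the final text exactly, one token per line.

Answer: rezvu
pir
hhuds
hgj
yyutw
oaq
iqp
iszco

Derivation:
Hunk 1: at line 1 remove [xkfmk,tcmju,masvd] add [hhuds,hgj] -> 9 lines: rezvu pir hhuds hgj ywpe utlob empry nkcie iszco
Hunk 2: at line 5 remove [utlob,empry] add [hdw,rvskl] -> 9 lines: rezvu pir hhuds hgj ywpe hdw rvskl nkcie iszco
Hunk 3: at line 7 remove [nkcie] add [iqp] -> 9 lines: rezvu pir hhuds hgj ywpe hdw rvskl iqp iszco
Hunk 4: at line 3 remove [ywpe,hdw] add [yyutw,rcege] -> 9 lines: rezvu pir hhuds hgj yyutw rcege rvskl iqp iszco
Hunk 5: at line 5 remove [rcege,rvskl] add [oaq] -> 8 lines: rezvu pir hhuds hgj yyutw oaq iqp iszco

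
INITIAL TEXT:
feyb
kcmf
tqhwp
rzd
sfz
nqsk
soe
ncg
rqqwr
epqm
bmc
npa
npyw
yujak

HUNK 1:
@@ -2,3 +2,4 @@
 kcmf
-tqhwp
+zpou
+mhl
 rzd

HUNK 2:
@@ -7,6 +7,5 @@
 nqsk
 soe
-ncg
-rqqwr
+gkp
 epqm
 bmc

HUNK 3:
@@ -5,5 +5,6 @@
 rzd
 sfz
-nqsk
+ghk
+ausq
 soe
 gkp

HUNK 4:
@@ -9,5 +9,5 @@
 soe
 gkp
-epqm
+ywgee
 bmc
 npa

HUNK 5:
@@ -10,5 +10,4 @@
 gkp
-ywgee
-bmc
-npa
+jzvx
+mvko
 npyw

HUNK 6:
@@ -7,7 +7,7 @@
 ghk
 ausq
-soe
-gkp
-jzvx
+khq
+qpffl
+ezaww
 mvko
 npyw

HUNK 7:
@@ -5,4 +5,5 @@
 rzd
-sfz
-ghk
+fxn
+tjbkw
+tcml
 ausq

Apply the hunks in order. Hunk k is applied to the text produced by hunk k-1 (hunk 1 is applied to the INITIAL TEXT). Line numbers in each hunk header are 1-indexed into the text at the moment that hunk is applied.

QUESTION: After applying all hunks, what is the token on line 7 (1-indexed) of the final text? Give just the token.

Hunk 1: at line 2 remove [tqhwp] add [zpou,mhl] -> 15 lines: feyb kcmf zpou mhl rzd sfz nqsk soe ncg rqqwr epqm bmc npa npyw yujak
Hunk 2: at line 7 remove [ncg,rqqwr] add [gkp] -> 14 lines: feyb kcmf zpou mhl rzd sfz nqsk soe gkp epqm bmc npa npyw yujak
Hunk 3: at line 5 remove [nqsk] add [ghk,ausq] -> 15 lines: feyb kcmf zpou mhl rzd sfz ghk ausq soe gkp epqm bmc npa npyw yujak
Hunk 4: at line 9 remove [epqm] add [ywgee] -> 15 lines: feyb kcmf zpou mhl rzd sfz ghk ausq soe gkp ywgee bmc npa npyw yujak
Hunk 5: at line 10 remove [ywgee,bmc,npa] add [jzvx,mvko] -> 14 lines: feyb kcmf zpou mhl rzd sfz ghk ausq soe gkp jzvx mvko npyw yujak
Hunk 6: at line 7 remove [soe,gkp,jzvx] add [khq,qpffl,ezaww] -> 14 lines: feyb kcmf zpou mhl rzd sfz ghk ausq khq qpffl ezaww mvko npyw yujak
Hunk 7: at line 5 remove [sfz,ghk] add [fxn,tjbkw,tcml] -> 15 lines: feyb kcmf zpou mhl rzd fxn tjbkw tcml ausq khq qpffl ezaww mvko npyw yujak
Final line 7: tjbkw

Answer: tjbkw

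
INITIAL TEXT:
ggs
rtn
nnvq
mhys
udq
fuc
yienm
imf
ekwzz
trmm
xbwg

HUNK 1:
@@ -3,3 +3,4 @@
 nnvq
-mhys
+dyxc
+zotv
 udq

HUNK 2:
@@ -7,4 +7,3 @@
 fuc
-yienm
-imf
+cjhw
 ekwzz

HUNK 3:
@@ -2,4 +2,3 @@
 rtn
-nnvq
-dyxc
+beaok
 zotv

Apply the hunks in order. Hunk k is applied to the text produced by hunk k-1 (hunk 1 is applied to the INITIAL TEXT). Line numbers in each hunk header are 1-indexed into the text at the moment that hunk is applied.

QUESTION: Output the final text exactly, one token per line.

Answer: ggs
rtn
beaok
zotv
udq
fuc
cjhw
ekwzz
trmm
xbwg

Derivation:
Hunk 1: at line 3 remove [mhys] add [dyxc,zotv] -> 12 lines: ggs rtn nnvq dyxc zotv udq fuc yienm imf ekwzz trmm xbwg
Hunk 2: at line 7 remove [yienm,imf] add [cjhw] -> 11 lines: ggs rtn nnvq dyxc zotv udq fuc cjhw ekwzz trmm xbwg
Hunk 3: at line 2 remove [nnvq,dyxc] add [beaok] -> 10 lines: ggs rtn beaok zotv udq fuc cjhw ekwzz trmm xbwg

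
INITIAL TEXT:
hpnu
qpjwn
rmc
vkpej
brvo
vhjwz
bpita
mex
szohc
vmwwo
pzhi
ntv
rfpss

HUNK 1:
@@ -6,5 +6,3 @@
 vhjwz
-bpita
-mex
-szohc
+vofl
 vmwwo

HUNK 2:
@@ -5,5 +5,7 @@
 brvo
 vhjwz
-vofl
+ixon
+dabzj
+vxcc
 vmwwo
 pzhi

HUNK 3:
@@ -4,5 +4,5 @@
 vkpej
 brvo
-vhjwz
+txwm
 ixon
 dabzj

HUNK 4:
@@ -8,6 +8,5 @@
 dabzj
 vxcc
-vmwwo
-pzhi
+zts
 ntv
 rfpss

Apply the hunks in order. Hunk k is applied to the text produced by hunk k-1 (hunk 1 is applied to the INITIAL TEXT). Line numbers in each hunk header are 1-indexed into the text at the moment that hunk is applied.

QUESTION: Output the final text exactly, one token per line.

Answer: hpnu
qpjwn
rmc
vkpej
brvo
txwm
ixon
dabzj
vxcc
zts
ntv
rfpss

Derivation:
Hunk 1: at line 6 remove [bpita,mex,szohc] add [vofl] -> 11 lines: hpnu qpjwn rmc vkpej brvo vhjwz vofl vmwwo pzhi ntv rfpss
Hunk 2: at line 5 remove [vofl] add [ixon,dabzj,vxcc] -> 13 lines: hpnu qpjwn rmc vkpej brvo vhjwz ixon dabzj vxcc vmwwo pzhi ntv rfpss
Hunk 3: at line 4 remove [vhjwz] add [txwm] -> 13 lines: hpnu qpjwn rmc vkpej brvo txwm ixon dabzj vxcc vmwwo pzhi ntv rfpss
Hunk 4: at line 8 remove [vmwwo,pzhi] add [zts] -> 12 lines: hpnu qpjwn rmc vkpej brvo txwm ixon dabzj vxcc zts ntv rfpss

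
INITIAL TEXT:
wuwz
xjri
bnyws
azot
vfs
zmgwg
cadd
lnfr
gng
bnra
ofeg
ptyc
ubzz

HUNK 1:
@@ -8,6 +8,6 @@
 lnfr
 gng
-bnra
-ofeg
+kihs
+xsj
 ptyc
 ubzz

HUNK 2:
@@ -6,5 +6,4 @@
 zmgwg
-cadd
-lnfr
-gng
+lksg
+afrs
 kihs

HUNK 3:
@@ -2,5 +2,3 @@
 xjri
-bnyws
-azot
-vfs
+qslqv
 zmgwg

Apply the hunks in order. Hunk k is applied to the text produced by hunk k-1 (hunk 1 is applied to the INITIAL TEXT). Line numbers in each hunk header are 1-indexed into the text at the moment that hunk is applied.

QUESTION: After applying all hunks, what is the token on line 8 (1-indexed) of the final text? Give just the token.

Answer: xsj

Derivation:
Hunk 1: at line 8 remove [bnra,ofeg] add [kihs,xsj] -> 13 lines: wuwz xjri bnyws azot vfs zmgwg cadd lnfr gng kihs xsj ptyc ubzz
Hunk 2: at line 6 remove [cadd,lnfr,gng] add [lksg,afrs] -> 12 lines: wuwz xjri bnyws azot vfs zmgwg lksg afrs kihs xsj ptyc ubzz
Hunk 3: at line 2 remove [bnyws,azot,vfs] add [qslqv] -> 10 lines: wuwz xjri qslqv zmgwg lksg afrs kihs xsj ptyc ubzz
Final line 8: xsj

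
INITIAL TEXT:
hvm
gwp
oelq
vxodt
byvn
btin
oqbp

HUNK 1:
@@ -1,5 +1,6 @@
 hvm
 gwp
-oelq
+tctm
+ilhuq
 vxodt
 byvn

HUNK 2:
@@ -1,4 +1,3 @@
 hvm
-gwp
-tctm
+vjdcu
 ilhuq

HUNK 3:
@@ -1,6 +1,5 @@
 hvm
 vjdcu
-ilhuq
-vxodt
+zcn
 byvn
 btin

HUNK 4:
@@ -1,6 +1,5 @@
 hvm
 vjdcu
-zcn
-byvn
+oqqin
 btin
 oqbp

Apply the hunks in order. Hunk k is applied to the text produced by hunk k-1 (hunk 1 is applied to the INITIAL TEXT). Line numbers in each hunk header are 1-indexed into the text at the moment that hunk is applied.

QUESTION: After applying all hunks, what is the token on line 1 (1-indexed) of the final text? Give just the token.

Answer: hvm

Derivation:
Hunk 1: at line 1 remove [oelq] add [tctm,ilhuq] -> 8 lines: hvm gwp tctm ilhuq vxodt byvn btin oqbp
Hunk 2: at line 1 remove [gwp,tctm] add [vjdcu] -> 7 lines: hvm vjdcu ilhuq vxodt byvn btin oqbp
Hunk 3: at line 1 remove [ilhuq,vxodt] add [zcn] -> 6 lines: hvm vjdcu zcn byvn btin oqbp
Hunk 4: at line 1 remove [zcn,byvn] add [oqqin] -> 5 lines: hvm vjdcu oqqin btin oqbp
Final line 1: hvm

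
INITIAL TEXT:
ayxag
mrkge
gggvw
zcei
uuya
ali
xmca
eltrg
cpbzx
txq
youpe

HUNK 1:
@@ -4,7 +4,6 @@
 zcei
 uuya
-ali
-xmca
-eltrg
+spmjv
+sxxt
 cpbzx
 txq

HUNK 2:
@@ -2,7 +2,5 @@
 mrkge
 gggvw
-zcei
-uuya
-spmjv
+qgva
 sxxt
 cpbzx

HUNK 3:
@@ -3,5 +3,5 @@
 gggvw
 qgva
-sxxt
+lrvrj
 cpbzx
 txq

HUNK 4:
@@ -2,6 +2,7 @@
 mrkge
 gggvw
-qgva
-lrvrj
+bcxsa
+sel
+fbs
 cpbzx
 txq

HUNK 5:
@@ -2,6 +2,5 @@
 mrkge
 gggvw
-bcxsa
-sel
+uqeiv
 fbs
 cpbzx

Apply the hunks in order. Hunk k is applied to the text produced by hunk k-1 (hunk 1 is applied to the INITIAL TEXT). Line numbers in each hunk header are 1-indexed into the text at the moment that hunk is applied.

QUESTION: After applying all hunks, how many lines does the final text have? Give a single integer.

Hunk 1: at line 4 remove [ali,xmca,eltrg] add [spmjv,sxxt] -> 10 lines: ayxag mrkge gggvw zcei uuya spmjv sxxt cpbzx txq youpe
Hunk 2: at line 2 remove [zcei,uuya,spmjv] add [qgva] -> 8 lines: ayxag mrkge gggvw qgva sxxt cpbzx txq youpe
Hunk 3: at line 3 remove [sxxt] add [lrvrj] -> 8 lines: ayxag mrkge gggvw qgva lrvrj cpbzx txq youpe
Hunk 4: at line 2 remove [qgva,lrvrj] add [bcxsa,sel,fbs] -> 9 lines: ayxag mrkge gggvw bcxsa sel fbs cpbzx txq youpe
Hunk 5: at line 2 remove [bcxsa,sel] add [uqeiv] -> 8 lines: ayxag mrkge gggvw uqeiv fbs cpbzx txq youpe
Final line count: 8

Answer: 8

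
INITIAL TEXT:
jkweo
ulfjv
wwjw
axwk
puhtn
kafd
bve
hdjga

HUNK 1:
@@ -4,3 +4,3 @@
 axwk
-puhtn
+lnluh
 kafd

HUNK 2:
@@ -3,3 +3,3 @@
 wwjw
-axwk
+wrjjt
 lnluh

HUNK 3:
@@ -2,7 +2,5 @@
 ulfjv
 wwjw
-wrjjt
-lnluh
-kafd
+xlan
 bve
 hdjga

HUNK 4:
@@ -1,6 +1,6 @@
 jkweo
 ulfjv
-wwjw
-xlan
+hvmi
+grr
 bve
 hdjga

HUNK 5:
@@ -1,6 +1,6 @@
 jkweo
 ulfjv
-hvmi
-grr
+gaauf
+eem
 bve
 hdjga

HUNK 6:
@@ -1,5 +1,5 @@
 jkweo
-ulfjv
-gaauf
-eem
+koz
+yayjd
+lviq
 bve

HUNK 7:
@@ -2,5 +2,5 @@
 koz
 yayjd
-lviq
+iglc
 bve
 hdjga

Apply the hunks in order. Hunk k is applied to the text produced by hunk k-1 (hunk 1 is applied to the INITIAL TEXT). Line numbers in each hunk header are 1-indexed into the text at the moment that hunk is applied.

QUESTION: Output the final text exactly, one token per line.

Hunk 1: at line 4 remove [puhtn] add [lnluh] -> 8 lines: jkweo ulfjv wwjw axwk lnluh kafd bve hdjga
Hunk 2: at line 3 remove [axwk] add [wrjjt] -> 8 lines: jkweo ulfjv wwjw wrjjt lnluh kafd bve hdjga
Hunk 3: at line 2 remove [wrjjt,lnluh,kafd] add [xlan] -> 6 lines: jkweo ulfjv wwjw xlan bve hdjga
Hunk 4: at line 1 remove [wwjw,xlan] add [hvmi,grr] -> 6 lines: jkweo ulfjv hvmi grr bve hdjga
Hunk 5: at line 1 remove [hvmi,grr] add [gaauf,eem] -> 6 lines: jkweo ulfjv gaauf eem bve hdjga
Hunk 6: at line 1 remove [ulfjv,gaauf,eem] add [koz,yayjd,lviq] -> 6 lines: jkweo koz yayjd lviq bve hdjga
Hunk 7: at line 2 remove [lviq] add [iglc] -> 6 lines: jkweo koz yayjd iglc bve hdjga

Answer: jkweo
koz
yayjd
iglc
bve
hdjga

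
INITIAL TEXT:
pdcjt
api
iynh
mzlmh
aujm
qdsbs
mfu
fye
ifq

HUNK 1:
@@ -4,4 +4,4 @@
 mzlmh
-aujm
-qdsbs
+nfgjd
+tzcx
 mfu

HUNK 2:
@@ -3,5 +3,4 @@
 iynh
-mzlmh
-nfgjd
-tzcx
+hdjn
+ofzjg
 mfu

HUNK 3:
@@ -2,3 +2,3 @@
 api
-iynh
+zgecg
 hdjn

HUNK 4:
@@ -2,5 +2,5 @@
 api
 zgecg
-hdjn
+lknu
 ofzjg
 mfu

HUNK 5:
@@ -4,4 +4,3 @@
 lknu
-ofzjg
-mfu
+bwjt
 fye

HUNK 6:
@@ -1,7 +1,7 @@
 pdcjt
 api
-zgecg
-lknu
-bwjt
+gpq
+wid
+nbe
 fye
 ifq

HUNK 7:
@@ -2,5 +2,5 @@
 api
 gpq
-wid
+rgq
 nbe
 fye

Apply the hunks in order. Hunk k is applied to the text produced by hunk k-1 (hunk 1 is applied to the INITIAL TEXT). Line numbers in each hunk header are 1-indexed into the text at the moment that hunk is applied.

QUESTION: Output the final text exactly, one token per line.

Answer: pdcjt
api
gpq
rgq
nbe
fye
ifq

Derivation:
Hunk 1: at line 4 remove [aujm,qdsbs] add [nfgjd,tzcx] -> 9 lines: pdcjt api iynh mzlmh nfgjd tzcx mfu fye ifq
Hunk 2: at line 3 remove [mzlmh,nfgjd,tzcx] add [hdjn,ofzjg] -> 8 lines: pdcjt api iynh hdjn ofzjg mfu fye ifq
Hunk 3: at line 2 remove [iynh] add [zgecg] -> 8 lines: pdcjt api zgecg hdjn ofzjg mfu fye ifq
Hunk 4: at line 2 remove [hdjn] add [lknu] -> 8 lines: pdcjt api zgecg lknu ofzjg mfu fye ifq
Hunk 5: at line 4 remove [ofzjg,mfu] add [bwjt] -> 7 lines: pdcjt api zgecg lknu bwjt fye ifq
Hunk 6: at line 1 remove [zgecg,lknu,bwjt] add [gpq,wid,nbe] -> 7 lines: pdcjt api gpq wid nbe fye ifq
Hunk 7: at line 2 remove [wid] add [rgq] -> 7 lines: pdcjt api gpq rgq nbe fye ifq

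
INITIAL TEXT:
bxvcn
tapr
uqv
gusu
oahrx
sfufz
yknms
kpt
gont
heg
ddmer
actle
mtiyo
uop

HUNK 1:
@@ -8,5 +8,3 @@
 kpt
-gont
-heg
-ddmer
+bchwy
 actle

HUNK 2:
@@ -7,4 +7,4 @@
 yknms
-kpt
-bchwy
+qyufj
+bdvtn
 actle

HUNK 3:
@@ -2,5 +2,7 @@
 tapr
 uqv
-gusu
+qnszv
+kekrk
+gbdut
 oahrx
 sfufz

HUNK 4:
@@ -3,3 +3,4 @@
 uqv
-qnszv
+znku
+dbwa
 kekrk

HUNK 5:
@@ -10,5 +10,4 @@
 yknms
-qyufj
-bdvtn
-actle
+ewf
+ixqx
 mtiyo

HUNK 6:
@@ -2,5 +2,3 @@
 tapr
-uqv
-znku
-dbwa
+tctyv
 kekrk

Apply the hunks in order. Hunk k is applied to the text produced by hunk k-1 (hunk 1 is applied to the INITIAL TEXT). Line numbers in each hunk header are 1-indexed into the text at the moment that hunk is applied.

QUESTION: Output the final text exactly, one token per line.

Answer: bxvcn
tapr
tctyv
kekrk
gbdut
oahrx
sfufz
yknms
ewf
ixqx
mtiyo
uop

Derivation:
Hunk 1: at line 8 remove [gont,heg,ddmer] add [bchwy] -> 12 lines: bxvcn tapr uqv gusu oahrx sfufz yknms kpt bchwy actle mtiyo uop
Hunk 2: at line 7 remove [kpt,bchwy] add [qyufj,bdvtn] -> 12 lines: bxvcn tapr uqv gusu oahrx sfufz yknms qyufj bdvtn actle mtiyo uop
Hunk 3: at line 2 remove [gusu] add [qnszv,kekrk,gbdut] -> 14 lines: bxvcn tapr uqv qnszv kekrk gbdut oahrx sfufz yknms qyufj bdvtn actle mtiyo uop
Hunk 4: at line 3 remove [qnszv] add [znku,dbwa] -> 15 lines: bxvcn tapr uqv znku dbwa kekrk gbdut oahrx sfufz yknms qyufj bdvtn actle mtiyo uop
Hunk 5: at line 10 remove [qyufj,bdvtn,actle] add [ewf,ixqx] -> 14 lines: bxvcn tapr uqv znku dbwa kekrk gbdut oahrx sfufz yknms ewf ixqx mtiyo uop
Hunk 6: at line 2 remove [uqv,znku,dbwa] add [tctyv] -> 12 lines: bxvcn tapr tctyv kekrk gbdut oahrx sfufz yknms ewf ixqx mtiyo uop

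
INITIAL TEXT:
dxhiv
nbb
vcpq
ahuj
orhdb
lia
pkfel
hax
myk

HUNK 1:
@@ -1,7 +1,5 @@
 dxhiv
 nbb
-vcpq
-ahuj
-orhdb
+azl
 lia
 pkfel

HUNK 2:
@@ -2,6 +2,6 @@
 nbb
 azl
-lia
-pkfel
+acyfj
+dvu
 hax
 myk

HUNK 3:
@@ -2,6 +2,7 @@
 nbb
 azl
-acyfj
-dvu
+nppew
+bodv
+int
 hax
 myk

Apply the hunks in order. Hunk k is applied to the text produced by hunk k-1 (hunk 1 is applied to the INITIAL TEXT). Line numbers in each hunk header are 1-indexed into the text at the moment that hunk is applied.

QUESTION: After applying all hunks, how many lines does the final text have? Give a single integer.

Answer: 8

Derivation:
Hunk 1: at line 1 remove [vcpq,ahuj,orhdb] add [azl] -> 7 lines: dxhiv nbb azl lia pkfel hax myk
Hunk 2: at line 2 remove [lia,pkfel] add [acyfj,dvu] -> 7 lines: dxhiv nbb azl acyfj dvu hax myk
Hunk 3: at line 2 remove [acyfj,dvu] add [nppew,bodv,int] -> 8 lines: dxhiv nbb azl nppew bodv int hax myk
Final line count: 8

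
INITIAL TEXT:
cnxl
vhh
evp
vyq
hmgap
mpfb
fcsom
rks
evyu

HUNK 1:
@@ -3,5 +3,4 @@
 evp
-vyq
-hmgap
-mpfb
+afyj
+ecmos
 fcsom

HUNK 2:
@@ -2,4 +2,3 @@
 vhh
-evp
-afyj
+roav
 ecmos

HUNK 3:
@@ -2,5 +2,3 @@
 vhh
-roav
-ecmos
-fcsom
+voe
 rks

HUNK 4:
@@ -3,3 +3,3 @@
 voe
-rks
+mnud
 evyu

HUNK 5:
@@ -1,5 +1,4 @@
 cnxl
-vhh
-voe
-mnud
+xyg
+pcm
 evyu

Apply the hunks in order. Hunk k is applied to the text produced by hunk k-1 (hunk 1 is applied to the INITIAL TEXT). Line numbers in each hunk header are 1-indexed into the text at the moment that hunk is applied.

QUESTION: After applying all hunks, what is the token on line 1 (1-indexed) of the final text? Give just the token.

Answer: cnxl

Derivation:
Hunk 1: at line 3 remove [vyq,hmgap,mpfb] add [afyj,ecmos] -> 8 lines: cnxl vhh evp afyj ecmos fcsom rks evyu
Hunk 2: at line 2 remove [evp,afyj] add [roav] -> 7 lines: cnxl vhh roav ecmos fcsom rks evyu
Hunk 3: at line 2 remove [roav,ecmos,fcsom] add [voe] -> 5 lines: cnxl vhh voe rks evyu
Hunk 4: at line 3 remove [rks] add [mnud] -> 5 lines: cnxl vhh voe mnud evyu
Hunk 5: at line 1 remove [vhh,voe,mnud] add [xyg,pcm] -> 4 lines: cnxl xyg pcm evyu
Final line 1: cnxl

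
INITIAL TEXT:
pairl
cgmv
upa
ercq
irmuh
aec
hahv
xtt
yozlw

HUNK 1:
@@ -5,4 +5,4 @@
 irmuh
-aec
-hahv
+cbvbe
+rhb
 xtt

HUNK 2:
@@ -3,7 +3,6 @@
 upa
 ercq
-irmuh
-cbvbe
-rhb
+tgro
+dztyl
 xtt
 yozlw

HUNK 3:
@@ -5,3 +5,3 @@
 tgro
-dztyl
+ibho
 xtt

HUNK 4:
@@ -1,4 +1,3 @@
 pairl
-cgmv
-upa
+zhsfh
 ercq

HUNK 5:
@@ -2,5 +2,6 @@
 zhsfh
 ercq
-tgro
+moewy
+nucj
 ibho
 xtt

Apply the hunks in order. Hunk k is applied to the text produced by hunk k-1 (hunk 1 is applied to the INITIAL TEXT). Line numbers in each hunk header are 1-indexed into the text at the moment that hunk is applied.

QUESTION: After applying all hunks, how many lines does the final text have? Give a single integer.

Hunk 1: at line 5 remove [aec,hahv] add [cbvbe,rhb] -> 9 lines: pairl cgmv upa ercq irmuh cbvbe rhb xtt yozlw
Hunk 2: at line 3 remove [irmuh,cbvbe,rhb] add [tgro,dztyl] -> 8 lines: pairl cgmv upa ercq tgro dztyl xtt yozlw
Hunk 3: at line 5 remove [dztyl] add [ibho] -> 8 lines: pairl cgmv upa ercq tgro ibho xtt yozlw
Hunk 4: at line 1 remove [cgmv,upa] add [zhsfh] -> 7 lines: pairl zhsfh ercq tgro ibho xtt yozlw
Hunk 5: at line 2 remove [tgro] add [moewy,nucj] -> 8 lines: pairl zhsfh ercq moewy nucj ibho xtt yozlw
Final line count: 8

Answer: 8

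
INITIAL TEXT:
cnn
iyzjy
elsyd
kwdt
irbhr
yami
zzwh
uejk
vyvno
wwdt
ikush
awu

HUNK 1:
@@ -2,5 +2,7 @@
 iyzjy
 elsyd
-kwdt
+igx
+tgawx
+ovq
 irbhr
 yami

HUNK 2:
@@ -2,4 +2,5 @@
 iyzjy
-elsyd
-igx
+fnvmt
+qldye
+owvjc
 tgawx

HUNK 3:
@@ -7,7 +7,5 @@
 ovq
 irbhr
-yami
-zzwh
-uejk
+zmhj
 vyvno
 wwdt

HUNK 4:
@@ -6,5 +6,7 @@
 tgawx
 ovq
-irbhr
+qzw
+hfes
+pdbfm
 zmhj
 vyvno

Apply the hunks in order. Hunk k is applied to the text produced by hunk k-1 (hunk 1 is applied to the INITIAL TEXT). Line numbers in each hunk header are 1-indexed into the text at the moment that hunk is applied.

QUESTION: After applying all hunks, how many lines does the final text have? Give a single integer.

Hunk 1: at line 2 remove [kwdt] add [igx,tgawx,ovq] -> 14 lines: cnn iyzjy elsyd igx tgawx ovq irbhr yami zzwh uejk vyvno wwdt ikush awu
Hunk 2: at line 2 remove [elsyd,igx] add [fnvmt,qldye,owvjc] -> 15 lines: cnn iyzjy fnvmt qldye owvjc tgawx ovq irbhr yami zzwh uejk vyvno wwdt ikush awu
Hunk 3: at line 7 remove [yami,zzwh,uejk] add [zmhj] -> 13 lines: cnn iyzjy fnvmt qldye owvjc tgawx ovq irbhr zmhj vyvno wwdt ikush awu
Hunk 4: at line 6 remove [irbhr] add [qzw,hfes,pdbfm] -> 15 lines: cnn iyzjy fnvmt qldye owvjc tgawx ovq qzw hfes pdbfm zmhj vyvno wwdt ikush awu
Final line count: 15

Answer: 15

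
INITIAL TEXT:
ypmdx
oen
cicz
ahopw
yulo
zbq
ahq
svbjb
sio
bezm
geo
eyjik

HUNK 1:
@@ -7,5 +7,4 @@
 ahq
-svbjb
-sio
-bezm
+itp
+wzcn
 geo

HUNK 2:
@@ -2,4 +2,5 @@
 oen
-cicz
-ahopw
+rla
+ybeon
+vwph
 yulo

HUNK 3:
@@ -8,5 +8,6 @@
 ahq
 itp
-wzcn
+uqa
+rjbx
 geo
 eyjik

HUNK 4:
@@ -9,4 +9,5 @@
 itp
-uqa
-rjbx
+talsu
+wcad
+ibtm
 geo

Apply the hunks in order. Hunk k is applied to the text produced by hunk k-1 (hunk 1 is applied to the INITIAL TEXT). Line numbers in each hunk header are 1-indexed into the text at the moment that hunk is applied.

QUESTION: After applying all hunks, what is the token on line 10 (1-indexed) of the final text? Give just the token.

Answer: talsu

Derivation:
Hunk 1: at line 7 remove [svbjb,sio,bezm] add [itp,wzcn] -> 11 lines: ypmdx oen cicz ahopw yulo zbq ahq itp wzcn geo eyjik
Hunk 2: at line 2 remove [cicz,ahopw] add [rla,ybeon,vwph] -> 12 lines: ypmdx oen rla ybeon vwph yulo zbq ahq itp wzcn geo eyjik
Hunk 3: at line 8 remove [wzcn] add [uqa,rjbx] -> 13 lines: ypmdx oen rla ybeon vwph yulo zbq ahq itp uqa rjbx geo eyjik
Hunk 4: at line 9 remove [uqa,rjbx] add [talsu,wcad,ibtm] -> 14 lines: ypmdx oen rla ybeon vwph yulo zbq ahq itp talsu wcad ibtm geo eyjik
Final line 10: talsu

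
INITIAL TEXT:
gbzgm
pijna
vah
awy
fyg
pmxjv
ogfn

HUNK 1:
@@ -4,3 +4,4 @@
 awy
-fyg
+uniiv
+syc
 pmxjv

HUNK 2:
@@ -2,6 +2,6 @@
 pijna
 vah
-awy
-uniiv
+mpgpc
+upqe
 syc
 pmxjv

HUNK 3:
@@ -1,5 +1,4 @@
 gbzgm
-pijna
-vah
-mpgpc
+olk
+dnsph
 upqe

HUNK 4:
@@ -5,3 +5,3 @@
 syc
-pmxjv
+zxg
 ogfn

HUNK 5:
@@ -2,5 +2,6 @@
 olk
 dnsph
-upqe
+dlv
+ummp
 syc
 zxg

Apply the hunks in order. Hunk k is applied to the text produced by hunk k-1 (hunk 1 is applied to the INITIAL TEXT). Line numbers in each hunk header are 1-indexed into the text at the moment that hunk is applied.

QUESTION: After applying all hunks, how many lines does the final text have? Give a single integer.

Answer: 8

Derivation:
Hunk 1: at line 4 remove [fyg] add [uniiv,syc] -> 8 lines: gbzgm pijna vah awy uniiv syc pmxjv ogfn
Hunk 2: at line 2 remove [awy,uniiv] add [mpgpc,upqe] -> 8 lines: gbzgm pijna vah mpgpc upqe syc pmxjv ogfn
Hunk 3: at line 1 remove [pijna,vah,mpgpc] add [olk,dnsph] -> 7 lines: gbzgm olk dnsph upqe syc pmxjv ogfn
Hunk 4: at line 5 remove [pmxjv] add [zxg] -> 7 lines: gbzgm olk dnsph upqe syc zxg ogfn
Hunk 5: at line 2 remove [upqe] add [dlv,ummp] -> 8 lines: gbzgm olk dnsph dlv ummp syc zxg ogfn
Final line count: 8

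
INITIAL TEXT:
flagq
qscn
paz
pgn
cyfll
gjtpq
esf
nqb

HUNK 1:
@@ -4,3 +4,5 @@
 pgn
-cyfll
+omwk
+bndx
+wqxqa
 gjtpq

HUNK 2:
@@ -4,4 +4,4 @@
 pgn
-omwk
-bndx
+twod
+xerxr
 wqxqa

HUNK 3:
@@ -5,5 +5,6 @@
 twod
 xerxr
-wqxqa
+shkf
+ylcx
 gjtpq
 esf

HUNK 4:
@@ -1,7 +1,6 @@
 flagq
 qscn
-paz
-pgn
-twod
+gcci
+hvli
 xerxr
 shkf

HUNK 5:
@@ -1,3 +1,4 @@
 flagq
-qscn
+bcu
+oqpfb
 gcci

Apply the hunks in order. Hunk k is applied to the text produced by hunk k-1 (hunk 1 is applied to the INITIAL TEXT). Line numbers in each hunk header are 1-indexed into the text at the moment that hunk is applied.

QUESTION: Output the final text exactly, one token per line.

Answer: flagq
bcu
oqpfb
gcci
hvli
xerxr
shkf
ylcx
gjtpq
esf
nqb

Derivation:
Hunk 1: at line 4 remove [cyfll] add [omwk,bndx,wqxqa] -> 10 lines: flagq qscn paz pgn omwk bndx wqxqa gjtpq esf nqb
Hunk 2: at line 4 remove [omwk,bndx] add [twod,xerxr] -> 10 lines: flagq qscn paz pgn twod xerxr wqxqa gjtpq esf nqb
Hunk 3: at line 5 remove [wqxqa] add [shkf,ylcx] -> 11 lines: flagq qscn paz pgn twod xerxr shkf ylcx gjtpq esf nqb
Hunk 4: at line 1 remove [paz,pgn,twod] add [gcci,hvli] -> 10 lines: flagq qscn gcci hvli xerxr shkf ylcx gjtpq esf nqb
Hunk 5: at line 1 remove [qscn] add [bcu,oqpfb] -> 11 lines: flagq bcu oqpfb gcci hvli xerxr shkf ylcx gjtpq esf nqb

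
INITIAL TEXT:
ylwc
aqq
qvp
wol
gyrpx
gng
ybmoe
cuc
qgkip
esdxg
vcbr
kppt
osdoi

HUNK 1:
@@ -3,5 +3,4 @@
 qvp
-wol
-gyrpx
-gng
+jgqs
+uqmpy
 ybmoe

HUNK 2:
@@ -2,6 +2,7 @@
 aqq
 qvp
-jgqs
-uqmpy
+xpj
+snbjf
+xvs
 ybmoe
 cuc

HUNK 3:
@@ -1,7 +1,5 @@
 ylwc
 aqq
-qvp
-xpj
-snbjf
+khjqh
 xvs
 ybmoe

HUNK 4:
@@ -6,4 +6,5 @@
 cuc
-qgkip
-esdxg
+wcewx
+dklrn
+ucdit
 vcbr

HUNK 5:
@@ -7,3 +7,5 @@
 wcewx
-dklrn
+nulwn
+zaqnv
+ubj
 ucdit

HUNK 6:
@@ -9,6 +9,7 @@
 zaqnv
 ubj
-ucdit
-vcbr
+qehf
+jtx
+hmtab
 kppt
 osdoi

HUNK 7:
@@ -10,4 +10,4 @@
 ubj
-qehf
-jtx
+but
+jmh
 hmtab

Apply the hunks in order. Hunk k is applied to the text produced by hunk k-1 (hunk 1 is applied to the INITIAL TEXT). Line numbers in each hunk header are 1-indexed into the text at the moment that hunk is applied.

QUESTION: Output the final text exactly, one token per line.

Hunk 1: at line 3 remove [wol,gyrpx,gng] add [jgqs,uqmpy] -> 12 lines: ylwc aqq qvp jgqs uqmpy ybmoe cuc qgkip esdxg vcbr kppt osdoi
Hunk 2: at line 2 remove [jgqs,uqmpy] add [xpj,snbjf,xvs] -> 13 lines: ylwc aqq qvp xpj snbjf xvs ybmoe cuc qgkip esdxg vcbr kppt osdoi
Hunk 3: at line 1 remove [qvp,xpj,snbjf] add [khjqh] -> 11 lines: ylwc aqq khjqh xvs ybmoe cuc qgkip esdxg vcbr kppt osdoi
Hunk 4: at line 6 remove [qgkip,esdxg] add [wcewx,dklrn,ucdit] -> 12 lines: ylwc aqq khjqh xvs ybmoe cuc wcewx dklrn ucdit vcbr kppt osdoi
Hunk 5: at line 7 remove [dklrn] add [nulwn,zaqnv,ubj] -> 14 lines: ylwc aqq khjqh xvs ybmoe cuc wcewx nulwn zaqnv ubj ucdit vcbr kppt osdoi
Hunk 6: at line 9 remove [ucdit,vcbr] add [qehf,jtx,hmtab] -> 15 lines: ylwc aqq khjqh xvs ybmoe cuc wcewx nulwn zaqnv ubj qehf jtx hmtab kppt osdoi
Hunk 7: at line 10 remove [qehf,jtx] add [but,jmh] -> 15 lines: ylwc aqq khjqh xvs ybmoe cuc wcewx nulwn zaqnv ubj but jmh hmtab kppt osdoi

Answer: ylwc
aqq
khjqh
xvs
ybmoe
cuc
wcewx
nulwn
zaqnv
ubj
but
jmh
hmtab
kppt
osdoi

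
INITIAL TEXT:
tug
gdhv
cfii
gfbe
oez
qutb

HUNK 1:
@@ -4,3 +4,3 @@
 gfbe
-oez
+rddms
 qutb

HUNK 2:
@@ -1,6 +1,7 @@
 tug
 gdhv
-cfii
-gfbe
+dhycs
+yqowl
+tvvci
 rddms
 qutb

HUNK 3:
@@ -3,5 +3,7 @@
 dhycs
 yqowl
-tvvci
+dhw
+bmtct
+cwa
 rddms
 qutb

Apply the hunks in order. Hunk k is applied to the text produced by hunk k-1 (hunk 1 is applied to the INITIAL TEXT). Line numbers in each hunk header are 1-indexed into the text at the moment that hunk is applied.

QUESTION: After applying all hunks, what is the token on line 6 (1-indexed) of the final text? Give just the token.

Answer: bmtct

Derivation:
Hunk 1: at line 4 remove [oez] add [rddms] -> 6 lines: tug gdhv cfii gfbe rddms qutb
Hunk 2: at line 1 remove [cfii,gfbe] add [dhycs,yqowl,tvvci] -> 7 lines: tug gdhv dhycs yqowl tvvci rddms qutb
Hunk 3: at line 3 remove [tvvci] add [dhw,bmtct,cwa] -> 9 lines: tug gdhv dhycs yqowl dhw bmtct cwa rddms qutb
Final line 6: bmtct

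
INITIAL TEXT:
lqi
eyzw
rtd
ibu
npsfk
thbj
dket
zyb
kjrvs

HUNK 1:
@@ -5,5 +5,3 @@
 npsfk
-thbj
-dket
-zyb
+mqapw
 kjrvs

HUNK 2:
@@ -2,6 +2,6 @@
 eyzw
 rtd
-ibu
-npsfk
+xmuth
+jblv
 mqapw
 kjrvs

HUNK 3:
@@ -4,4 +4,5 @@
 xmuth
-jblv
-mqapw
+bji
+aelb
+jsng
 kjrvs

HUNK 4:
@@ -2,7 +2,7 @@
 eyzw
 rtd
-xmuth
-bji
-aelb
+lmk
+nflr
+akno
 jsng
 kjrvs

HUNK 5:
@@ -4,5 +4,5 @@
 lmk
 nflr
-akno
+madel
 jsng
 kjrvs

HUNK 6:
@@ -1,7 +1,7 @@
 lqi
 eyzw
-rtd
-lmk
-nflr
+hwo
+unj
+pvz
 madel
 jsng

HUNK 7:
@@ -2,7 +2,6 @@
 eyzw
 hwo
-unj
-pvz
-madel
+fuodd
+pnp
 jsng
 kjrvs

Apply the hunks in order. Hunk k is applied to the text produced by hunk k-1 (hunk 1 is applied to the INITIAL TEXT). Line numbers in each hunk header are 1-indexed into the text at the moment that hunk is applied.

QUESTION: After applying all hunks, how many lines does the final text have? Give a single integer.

Answer: 7

Derivation:
Hunk 1: at line 5 remove [thbj,dket,zyb] add [mqapw] -> 7 lines: lqi eyzw rtd ibu npsfk mqapw kjrvs
Hunk 2: at line 2 remove [ibu,npsfk] add [xmuth,jblv] -> 7 lines: lqi eyzw rtd xmuth jblv mqapw kjrvs
Hunk 3: at line 4 remove [jblv,mqapw] add [bji,aelb,jsng] -> 8 lines: lqi eyzw rtd xmuth bji aelb jsng kjrvs
Hunk 4: at line 2 remove [xmuth,bji,aelb] add [lmk,nflr,akno] -> 8 lines: lqi eyzw rtd lmk nflr akno jsng kjrvs
Hunk 5: at line 4 remove [akno] add [madel] -> 8 lines: lqi eyzw rtd lmk nflr madel jsng kjrvs
Hunk 6: at line 1 remove [rtd,lmk,nflr] add [hwo,unj,pvz] -> 8 lines: lqi eyzw hwo unj pvz madel jsng kjrvs
Hunk 7: at line 2 remove [unj,pvz,madel] add [fuodd,pnp] -> 7 lines: lqi eyzw hwo fuodd pnp jsng kjrvs
Final line count: 7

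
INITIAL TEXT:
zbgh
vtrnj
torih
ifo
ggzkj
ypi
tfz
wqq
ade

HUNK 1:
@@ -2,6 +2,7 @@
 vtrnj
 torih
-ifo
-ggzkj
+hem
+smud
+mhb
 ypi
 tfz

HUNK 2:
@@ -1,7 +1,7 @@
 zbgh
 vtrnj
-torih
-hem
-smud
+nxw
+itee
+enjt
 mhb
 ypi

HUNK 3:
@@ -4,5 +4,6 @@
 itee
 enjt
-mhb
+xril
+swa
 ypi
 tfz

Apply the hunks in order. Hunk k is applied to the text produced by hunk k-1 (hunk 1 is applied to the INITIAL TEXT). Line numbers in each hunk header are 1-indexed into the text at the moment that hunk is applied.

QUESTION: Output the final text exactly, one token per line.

Answer: zbgh
vtrnj
nxw
itee
enjt
xril
swa
ypi
tfz
wqq
ade

Derivation:
Hunk 1: at line 2 remove [ifo,ggzkj] add [hem,smud,mhb] -> 10 lines: zbgh vtrnj torih hem smud mhb ypi tfz wqq ade
Hunk 2: at line 1 remove [torih,hem,smud] add [nxw,itee,enjt] -> 10 lines: zbgh vtrnj nxw itee enjt mhb ypi tfz wqq ade
Hunk 3: at line 4 remove [mhb] add [xril,swa] -> 11 lines: zbgh vtrnj nxw itee enjt xril swa ypi tfz wqq ade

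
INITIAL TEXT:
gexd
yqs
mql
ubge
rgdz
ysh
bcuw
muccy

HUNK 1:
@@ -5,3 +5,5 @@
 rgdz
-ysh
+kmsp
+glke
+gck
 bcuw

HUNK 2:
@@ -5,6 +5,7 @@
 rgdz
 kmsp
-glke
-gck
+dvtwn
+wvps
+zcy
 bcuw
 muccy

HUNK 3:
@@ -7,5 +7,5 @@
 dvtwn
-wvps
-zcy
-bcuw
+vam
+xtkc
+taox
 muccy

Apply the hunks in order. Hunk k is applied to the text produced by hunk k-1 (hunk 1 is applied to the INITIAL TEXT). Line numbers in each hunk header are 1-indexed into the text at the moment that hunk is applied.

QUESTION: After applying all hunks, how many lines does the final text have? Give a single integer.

Hunk 1: at line 5 remove [ysh] add [kmsp,glke,gck] -> 10 lines: gexd yqs mql ubge rgdz kmsp glke gck bcuw muccy
Hunk 2: at line 5 remove [glke,gck] add [dvtwn,wvps,zcy] -> 11 lines: gexd yqs mql ubge rgdz kmsp dvtwn wvps zcy bcuw muccy
Hunk 3: at line 7 remove [wvps,zcy,bcuw] add [vam,xtkc,taox] -> 11 lines: gexd yqs mql ubge rgdz kmsp dvtwn vam xtkc taox muccy
Final line count: 11

Answer: 11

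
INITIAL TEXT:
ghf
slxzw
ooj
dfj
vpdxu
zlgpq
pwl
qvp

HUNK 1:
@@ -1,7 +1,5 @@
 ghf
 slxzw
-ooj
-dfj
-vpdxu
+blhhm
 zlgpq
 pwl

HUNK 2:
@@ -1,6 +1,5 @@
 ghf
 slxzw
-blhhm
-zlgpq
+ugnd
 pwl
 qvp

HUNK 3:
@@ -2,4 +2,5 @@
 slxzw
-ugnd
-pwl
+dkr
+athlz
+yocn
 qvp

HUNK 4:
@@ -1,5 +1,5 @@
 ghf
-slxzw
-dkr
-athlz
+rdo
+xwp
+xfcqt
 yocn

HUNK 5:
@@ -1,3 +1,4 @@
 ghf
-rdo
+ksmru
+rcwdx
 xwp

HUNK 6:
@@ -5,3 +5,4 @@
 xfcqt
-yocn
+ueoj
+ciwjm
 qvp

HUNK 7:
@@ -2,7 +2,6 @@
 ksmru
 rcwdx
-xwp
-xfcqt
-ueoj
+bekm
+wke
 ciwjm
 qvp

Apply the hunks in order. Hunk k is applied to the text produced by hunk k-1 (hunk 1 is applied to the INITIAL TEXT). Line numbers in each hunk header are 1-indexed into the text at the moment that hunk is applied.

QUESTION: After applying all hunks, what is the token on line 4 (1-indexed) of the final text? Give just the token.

Hunk 1: at line 1 remove [ooj,dfj,vpdxu] add [blhhm] -> 6 lines: ghf slxzw blhhm zlgpq pwl qvp
Hunk 2: at line 1 remove [blhhm,zlgpq] add [ugnd] -> 5 lines: ghf slxzw ugnd pwl qvp
Hunk 3: at line 2 remove [ugnd,pwl] add [dkr,athlz,yocn] -> 6 lines: ghf slxzw dkr athlz yocn qvp
Hunk 4: at line 1 remove [slxzw,dkr,athlz] add [rdo,xwp,xfcqt] -> 6 lines: ghf rdo xwp xfcqt yocn qvp
Hunk 5: at line 1 remove [rdo] add [ksmru,rcwdx] -> 7 lines: ghf ksmru rcwdx xwp xfcqt yocn qvp
Hunk 6: at line 5 remove [yocn] add [ueoj,ciwjm] -> 8 lines: ghf ksmru rcwdx xwp xfcqt ueoj ciwjm qvp
Hunk 7: at line 2 remove [xwp,xfcqt,ueoj] add [bekm,wke] -> 7 lines: ghf ksmru rcwdx bekm wke ciwjm qvp
Final line 4: bekm

Answer: bekm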